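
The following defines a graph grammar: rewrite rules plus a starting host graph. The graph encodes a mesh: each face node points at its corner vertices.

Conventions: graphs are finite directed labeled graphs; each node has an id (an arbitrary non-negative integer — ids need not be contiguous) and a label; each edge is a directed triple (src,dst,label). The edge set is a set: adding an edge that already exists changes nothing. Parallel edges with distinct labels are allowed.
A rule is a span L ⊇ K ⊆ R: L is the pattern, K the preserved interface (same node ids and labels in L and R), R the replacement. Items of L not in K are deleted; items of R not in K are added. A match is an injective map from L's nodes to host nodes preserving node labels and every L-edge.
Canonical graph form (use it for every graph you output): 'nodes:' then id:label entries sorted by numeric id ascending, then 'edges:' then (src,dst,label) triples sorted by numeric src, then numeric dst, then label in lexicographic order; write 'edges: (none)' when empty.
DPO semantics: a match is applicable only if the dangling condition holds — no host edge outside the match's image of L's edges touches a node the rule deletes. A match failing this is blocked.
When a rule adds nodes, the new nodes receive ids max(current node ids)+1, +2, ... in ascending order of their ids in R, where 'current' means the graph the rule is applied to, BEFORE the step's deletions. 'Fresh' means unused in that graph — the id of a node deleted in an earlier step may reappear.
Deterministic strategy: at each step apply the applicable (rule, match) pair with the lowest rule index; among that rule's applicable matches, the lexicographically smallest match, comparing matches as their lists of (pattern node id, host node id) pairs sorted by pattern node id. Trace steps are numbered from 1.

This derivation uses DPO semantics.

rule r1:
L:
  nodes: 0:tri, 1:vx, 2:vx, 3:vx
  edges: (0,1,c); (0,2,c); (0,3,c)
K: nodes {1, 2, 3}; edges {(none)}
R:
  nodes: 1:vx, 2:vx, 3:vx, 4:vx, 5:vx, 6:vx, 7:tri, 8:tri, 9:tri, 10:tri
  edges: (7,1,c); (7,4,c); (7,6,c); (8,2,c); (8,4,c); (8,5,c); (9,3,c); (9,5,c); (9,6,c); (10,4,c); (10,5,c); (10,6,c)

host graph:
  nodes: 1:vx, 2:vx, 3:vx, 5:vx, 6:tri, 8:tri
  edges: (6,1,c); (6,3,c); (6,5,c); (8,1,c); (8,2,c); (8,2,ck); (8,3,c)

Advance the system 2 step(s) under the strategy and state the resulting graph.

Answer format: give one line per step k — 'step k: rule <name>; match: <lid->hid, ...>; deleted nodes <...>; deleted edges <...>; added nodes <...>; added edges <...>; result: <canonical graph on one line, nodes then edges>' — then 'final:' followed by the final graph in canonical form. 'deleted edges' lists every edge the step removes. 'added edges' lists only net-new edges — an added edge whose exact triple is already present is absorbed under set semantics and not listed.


step 1: rule r1; match: 0->6, 1->1, 2->3, 3->5; deleted nodes 6; deleted edges (6,1,c); (6,3,c); (6,5,c); added nodes 9, 10, 11, 12, 13, 14, 15; added edges (12,1,c); (12,9,c); (12,11,c); (13,3,c); (13,9,c); (13,10,c); (14,5,c); (14,10,c); (14,11,c); (15,9,c); (15,10,c); (15,11,c); result: nodes: 1:vx, 2:vx, 3:vx, 5:vx, 8:tri, 9:vx, 10:vx, 11:vx, 12:tri, 13:tri, 14:tri, 15:tri edges: (8,1,c); (8,2,c); (8,2,ck); (8,3,c); (12,1,c); (12,9,c); (12,11,c); (13,3,c); (13,9,c); (13,10,c); (14,5,c); (14,10,c); (14,11,c); (15,9,c); (15,10,c); (15,11,c)
step 2: rule r1; match: 0->12, 1->1, 2->9, 3->11; deleted nodes 12; deleted edges (12,1,c); (12,9,c); (12,11,c); added nodes 16, 17, 18, 19, 20, 21, 22; added edges (19,1,c); (19,16,c); (19,18,c); (20,9,c); (20,16,c); (20,17,c); (21,11,c); (21,17,c); (21,18,c); (22,16,c); (22,17,c); (22,18,c); result: nodes: 1:vx, 2:vx, 3:vx, 5:vx, 8:tri, 9:vx, 10:vx, 11:vx, 13:tri, 14:tri, 15:tri, 16:vx, 17:vx, 18:vx, 19:tri, 20:tri, 21:tri, 22:tri edges: (8,1,c); (8,2,c); (8,2,ck); (8,3,c); (13,3,c); (13,9,c); (13,10,c); (14,5,c); (14,10,c); (14,11,c); (15,9,c); (15,10,c); (15,11,c); (19,1,c); (19,16,c); (19,18,c); (20,9,c); (20,16,c); (20,17,c); (21,11,c); (21,17,c); (21,18,c); (22,16,c); (22,17,c); (22,18,c)
final:
nodes: 1:vx, 2:vx, 3:vx, 5:vx, 8:tri, 9:vx, 10:vx, 11:vx, 13:tri, 14:tri, 15:tri, 16:vx, 17:vx, 18:vx, 19:tri, 20:tri, 21:tri, 22:tri
edges: (8,1,c); (8,2,c); (8,2,ck); (8,3,c); (13,3,c); (13,9,c); (13,10,c); (14,5,c); (14,10,c); (14,11,c); (15,9,c); (15,10,c); (15,11,c); (19,1,c); (19,16,c); (19,18,c); (20,9,c); (20,16,c); (20,17,c); (21,11,c); (21,17,c); (21,18,c); (22,16,c); (22,17,c); (22,18,c)


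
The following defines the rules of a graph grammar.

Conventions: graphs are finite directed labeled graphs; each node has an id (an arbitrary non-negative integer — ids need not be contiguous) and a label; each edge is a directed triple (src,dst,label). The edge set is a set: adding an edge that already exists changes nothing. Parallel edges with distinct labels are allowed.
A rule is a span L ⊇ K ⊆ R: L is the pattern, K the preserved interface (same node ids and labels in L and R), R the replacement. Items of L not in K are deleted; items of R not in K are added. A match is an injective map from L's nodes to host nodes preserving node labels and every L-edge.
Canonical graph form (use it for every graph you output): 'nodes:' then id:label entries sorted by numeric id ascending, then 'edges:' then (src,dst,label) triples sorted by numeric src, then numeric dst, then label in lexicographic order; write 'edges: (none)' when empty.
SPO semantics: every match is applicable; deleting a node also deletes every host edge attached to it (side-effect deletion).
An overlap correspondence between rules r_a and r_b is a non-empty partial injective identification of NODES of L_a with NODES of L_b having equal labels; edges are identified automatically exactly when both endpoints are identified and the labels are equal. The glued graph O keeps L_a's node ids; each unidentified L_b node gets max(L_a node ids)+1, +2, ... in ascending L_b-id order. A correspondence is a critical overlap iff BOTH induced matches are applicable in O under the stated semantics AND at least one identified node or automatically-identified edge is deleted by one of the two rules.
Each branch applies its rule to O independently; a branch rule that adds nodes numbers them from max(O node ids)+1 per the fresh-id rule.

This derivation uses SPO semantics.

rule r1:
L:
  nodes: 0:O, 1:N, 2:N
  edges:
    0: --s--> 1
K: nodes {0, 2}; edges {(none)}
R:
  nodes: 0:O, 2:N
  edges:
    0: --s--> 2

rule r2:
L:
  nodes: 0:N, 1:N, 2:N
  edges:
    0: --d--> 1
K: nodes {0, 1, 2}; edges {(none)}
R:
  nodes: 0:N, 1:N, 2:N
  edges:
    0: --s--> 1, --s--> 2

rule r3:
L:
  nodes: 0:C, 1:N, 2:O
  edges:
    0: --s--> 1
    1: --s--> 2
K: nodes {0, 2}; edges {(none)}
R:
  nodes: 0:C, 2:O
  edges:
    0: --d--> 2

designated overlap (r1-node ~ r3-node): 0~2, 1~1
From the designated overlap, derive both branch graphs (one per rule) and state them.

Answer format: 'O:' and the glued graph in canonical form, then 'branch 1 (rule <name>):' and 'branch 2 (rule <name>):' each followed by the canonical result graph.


O:
nodes: 0:O, 1:N, 2:N, 3:C
edges: (0,1,s); (1,0,s); (3,1,s)
branch 1 (rule r1):
nodes: 0:O, 2:N, 3:C
edges: (0,2,s)
branch 2 (rule r3):
nodes: 0:O, 2:N, 3:C
edges: (3,0,d)


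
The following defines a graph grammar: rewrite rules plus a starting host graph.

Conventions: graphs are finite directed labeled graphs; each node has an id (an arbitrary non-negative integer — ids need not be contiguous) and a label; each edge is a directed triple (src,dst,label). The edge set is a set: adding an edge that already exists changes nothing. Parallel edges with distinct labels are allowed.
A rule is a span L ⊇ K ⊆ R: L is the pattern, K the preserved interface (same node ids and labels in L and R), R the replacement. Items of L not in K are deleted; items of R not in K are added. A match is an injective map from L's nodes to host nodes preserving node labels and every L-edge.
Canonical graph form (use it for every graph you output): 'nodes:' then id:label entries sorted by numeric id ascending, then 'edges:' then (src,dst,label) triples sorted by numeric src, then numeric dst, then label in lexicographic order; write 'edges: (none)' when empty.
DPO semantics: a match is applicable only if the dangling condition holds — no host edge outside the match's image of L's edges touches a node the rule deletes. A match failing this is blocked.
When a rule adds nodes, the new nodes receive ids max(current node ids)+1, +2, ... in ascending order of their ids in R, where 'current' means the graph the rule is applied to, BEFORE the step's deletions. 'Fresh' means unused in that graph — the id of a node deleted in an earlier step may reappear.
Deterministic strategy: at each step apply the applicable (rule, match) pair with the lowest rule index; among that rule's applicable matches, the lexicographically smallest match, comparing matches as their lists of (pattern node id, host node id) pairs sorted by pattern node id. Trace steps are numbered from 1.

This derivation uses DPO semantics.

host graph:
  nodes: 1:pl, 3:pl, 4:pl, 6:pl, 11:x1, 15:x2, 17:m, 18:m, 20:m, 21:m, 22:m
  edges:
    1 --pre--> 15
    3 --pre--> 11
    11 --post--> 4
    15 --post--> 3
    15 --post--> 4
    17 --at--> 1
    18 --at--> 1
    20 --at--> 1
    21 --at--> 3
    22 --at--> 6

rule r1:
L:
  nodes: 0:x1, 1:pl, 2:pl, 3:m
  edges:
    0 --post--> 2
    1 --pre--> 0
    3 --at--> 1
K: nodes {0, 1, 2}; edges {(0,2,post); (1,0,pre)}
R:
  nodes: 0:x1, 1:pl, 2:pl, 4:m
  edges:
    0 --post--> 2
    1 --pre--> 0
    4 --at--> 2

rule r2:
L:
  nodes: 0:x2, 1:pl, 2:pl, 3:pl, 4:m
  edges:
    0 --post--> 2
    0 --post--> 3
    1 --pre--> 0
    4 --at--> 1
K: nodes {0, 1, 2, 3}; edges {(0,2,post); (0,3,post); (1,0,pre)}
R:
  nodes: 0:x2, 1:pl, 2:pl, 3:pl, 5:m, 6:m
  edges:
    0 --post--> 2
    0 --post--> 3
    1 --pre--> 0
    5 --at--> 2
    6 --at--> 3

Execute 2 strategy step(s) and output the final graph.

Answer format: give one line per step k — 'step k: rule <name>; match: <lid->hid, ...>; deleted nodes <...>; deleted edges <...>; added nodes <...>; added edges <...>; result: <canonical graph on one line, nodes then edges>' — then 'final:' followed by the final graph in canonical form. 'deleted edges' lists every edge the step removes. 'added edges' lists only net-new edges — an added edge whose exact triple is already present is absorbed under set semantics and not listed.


step 1: rule r1; match: 0->11, 1->3, 2->4, 3->21; deleted nodes 21; deleted edges (21,3,at); added nodes 23; added edges (23,4,at); result: nodes: 1:pl, 3:pl, 4:pl, 6:pl, 11:x1, 15:x2, 17:m, 18:m, 20:m, 22:m, 23:m edges: (1,15,pre); (3,11,pre); (11,4,post); (15,3,post); (15,4,post); (17,1,at); (18,1,at); (20,1,at); (22,6,at); (23,4,at)
step 2: rule r2; match: 0->15, 1->1, 2->3, 3->4, 4->17; deleted nodes 17; deleted edges (17,1,at); added nodes 24, 25; added edges (24,3,at); (25,4,at); result: nodes: 1:pl, 3:pl, 4:pl, 6:pl, 11:x1, 15:x2, 18:m, 20:m, 22:m, 23:m, 24:m, 25:m edges: (1,15,pre); (3,11,pre); (11,4,post); (15,3,post); (15,4,post); (18,1,at); (20,1,at); (22,6,at); (23,4,at); (24,3,at); (25,4,at)
final:
nodes: 1:pl, 3:pl, 4:pl, 6:pl, 11:x1, 15:x2, 18:m, 20:m, 22:m, 23:m, 24:m, 25:m
edges: (1,15,pre); (3,11,pre); (11,4,post); (15,3,post); (15,4,post); (18,1,at); (20,1,at); (22,6,at); (23,4,at); (24,3,at); (25,4,at)


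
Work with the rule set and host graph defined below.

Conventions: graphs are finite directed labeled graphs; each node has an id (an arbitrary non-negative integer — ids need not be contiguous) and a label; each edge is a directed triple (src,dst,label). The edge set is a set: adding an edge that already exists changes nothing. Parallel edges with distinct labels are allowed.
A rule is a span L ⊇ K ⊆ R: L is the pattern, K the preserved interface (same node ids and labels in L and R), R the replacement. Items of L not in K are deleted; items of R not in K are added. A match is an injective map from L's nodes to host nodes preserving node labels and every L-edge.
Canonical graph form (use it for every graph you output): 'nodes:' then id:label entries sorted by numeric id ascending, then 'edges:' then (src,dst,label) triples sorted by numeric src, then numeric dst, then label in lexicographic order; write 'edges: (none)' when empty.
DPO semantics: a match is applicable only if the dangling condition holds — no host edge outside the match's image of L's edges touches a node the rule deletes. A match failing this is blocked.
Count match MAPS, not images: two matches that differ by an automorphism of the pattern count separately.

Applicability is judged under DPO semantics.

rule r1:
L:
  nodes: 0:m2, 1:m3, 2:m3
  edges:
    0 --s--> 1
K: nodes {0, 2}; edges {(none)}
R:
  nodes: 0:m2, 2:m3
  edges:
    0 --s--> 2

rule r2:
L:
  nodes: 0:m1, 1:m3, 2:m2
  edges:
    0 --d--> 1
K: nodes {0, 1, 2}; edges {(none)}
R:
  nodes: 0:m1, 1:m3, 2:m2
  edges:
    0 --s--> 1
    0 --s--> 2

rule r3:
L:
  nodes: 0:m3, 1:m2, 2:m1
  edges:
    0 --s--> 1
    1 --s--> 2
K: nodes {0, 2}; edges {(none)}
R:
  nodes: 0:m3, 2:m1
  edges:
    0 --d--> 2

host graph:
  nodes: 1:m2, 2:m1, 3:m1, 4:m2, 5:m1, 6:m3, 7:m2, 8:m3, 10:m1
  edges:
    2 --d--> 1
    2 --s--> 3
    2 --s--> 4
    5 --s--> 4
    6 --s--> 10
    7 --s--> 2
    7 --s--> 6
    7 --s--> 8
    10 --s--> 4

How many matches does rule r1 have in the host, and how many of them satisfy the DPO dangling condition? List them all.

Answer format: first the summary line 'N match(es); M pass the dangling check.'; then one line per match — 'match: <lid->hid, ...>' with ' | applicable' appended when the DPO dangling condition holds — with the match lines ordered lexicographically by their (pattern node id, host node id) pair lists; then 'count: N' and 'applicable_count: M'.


2 match(es); 1 pass the dangling check.
match: 0->7, 1->6, 2->8
match: 0->7, 1->8, 2->6 | applicable
count: 2
applicable_count: 1


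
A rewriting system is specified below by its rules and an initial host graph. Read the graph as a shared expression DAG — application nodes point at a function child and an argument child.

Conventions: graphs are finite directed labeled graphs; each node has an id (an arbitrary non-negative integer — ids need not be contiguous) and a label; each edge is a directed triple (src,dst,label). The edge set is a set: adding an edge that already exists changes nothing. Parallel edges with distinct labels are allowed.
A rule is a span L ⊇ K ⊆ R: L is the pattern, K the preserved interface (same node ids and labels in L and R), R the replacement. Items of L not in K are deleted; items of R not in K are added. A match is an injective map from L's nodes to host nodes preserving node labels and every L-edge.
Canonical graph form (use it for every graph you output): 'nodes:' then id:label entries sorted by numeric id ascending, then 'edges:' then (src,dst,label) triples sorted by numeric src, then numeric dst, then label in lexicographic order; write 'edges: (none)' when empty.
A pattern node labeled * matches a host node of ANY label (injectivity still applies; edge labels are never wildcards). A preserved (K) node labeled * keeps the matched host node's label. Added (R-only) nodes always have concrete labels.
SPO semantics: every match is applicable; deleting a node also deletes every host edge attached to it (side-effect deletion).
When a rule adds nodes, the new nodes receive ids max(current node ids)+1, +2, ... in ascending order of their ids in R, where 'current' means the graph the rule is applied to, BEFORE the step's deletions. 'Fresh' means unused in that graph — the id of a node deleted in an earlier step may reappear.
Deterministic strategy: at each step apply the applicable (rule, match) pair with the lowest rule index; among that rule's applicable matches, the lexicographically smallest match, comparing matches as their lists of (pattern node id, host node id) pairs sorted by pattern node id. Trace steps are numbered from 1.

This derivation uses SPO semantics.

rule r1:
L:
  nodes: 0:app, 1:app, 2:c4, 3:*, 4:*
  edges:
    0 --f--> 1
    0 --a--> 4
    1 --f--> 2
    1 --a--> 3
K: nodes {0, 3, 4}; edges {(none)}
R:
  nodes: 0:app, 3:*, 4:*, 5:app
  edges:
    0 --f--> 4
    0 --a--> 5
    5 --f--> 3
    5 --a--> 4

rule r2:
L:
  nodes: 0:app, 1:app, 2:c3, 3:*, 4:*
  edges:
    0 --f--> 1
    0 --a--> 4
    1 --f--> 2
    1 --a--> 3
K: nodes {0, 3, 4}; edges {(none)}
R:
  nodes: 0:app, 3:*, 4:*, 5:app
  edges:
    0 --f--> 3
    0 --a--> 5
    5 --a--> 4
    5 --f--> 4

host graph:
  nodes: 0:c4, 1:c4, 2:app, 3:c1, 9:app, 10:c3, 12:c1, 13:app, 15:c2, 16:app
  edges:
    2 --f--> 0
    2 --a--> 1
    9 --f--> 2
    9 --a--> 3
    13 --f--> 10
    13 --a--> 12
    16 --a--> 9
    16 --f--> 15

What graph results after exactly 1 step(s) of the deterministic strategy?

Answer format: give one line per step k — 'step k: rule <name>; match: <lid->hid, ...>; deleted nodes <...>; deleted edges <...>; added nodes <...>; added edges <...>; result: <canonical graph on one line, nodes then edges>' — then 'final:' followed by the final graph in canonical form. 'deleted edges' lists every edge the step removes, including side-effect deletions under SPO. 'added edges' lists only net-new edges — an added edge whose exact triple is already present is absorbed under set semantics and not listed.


step 1: rule r1; match: 0->9, 1->2, 2->0, 3->1, 4->3; deleted nodes 0, 2; deleted edges (2,0,f); (2,1,a); (9,2,f); (9,3,a); added nodes 17; added edges (9,3,f); (9,17,a); (17,1,f); (17,3,a); result: nodes: 1:c4, 3:c1, 9:app, 10:c3, 12:c1, 13:app, 15:c2, 16:app, 17:app edges: (9,3,f); (9,17,a); (13,10,f); (13,12,a); (16,9,a); (16,15,f); (17,1,f); (17,3,a)
final:
nodes: 1:c4, 3:c1, 9:app, 10:c3, 12:c1, 13:app, 15:c2, 16:app, 17:app
edges: (9,3,f); (9,17,a); (13,10,f); (13,12,a); (16,9,a); (16,15,f); (17,1,f); (17,3,a)


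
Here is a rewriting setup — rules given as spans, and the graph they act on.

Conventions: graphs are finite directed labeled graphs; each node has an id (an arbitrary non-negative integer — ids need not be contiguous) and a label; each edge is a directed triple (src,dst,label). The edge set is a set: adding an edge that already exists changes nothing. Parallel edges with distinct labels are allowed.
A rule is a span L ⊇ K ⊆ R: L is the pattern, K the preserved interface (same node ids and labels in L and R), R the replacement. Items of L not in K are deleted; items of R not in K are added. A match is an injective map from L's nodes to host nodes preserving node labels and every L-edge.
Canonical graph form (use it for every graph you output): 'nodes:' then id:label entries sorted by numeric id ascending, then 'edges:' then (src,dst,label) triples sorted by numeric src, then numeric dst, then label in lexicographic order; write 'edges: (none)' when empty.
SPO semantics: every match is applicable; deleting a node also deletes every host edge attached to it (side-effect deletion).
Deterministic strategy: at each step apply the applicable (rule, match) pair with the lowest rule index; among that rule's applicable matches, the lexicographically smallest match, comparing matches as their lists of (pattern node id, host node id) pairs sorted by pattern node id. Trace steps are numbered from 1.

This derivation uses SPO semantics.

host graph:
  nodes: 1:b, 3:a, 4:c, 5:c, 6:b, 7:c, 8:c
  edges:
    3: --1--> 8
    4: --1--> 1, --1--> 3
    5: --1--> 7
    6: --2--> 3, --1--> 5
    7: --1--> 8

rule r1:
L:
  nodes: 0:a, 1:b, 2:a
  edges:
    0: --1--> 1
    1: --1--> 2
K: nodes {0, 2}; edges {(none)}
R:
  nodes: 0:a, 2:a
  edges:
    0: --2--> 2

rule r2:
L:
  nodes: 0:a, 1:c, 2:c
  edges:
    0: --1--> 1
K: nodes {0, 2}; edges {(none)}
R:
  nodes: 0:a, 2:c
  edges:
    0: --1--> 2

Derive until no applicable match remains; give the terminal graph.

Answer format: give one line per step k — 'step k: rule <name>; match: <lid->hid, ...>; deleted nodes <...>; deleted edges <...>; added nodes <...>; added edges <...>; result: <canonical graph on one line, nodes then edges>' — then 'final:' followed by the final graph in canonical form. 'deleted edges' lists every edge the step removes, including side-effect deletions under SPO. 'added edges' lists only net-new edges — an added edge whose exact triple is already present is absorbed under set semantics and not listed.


step 1: rule r2; match: 0->3, 1->8, 2->4; deleted nodes 8; deleted edges (3,8,1); (7,8,1); added nodes (none); added edges (3,4,1); result: nodes: 1:b, 3:a, 4:c, 5:c, 6:b, 7:c edges: (3,4,1); (4,1,1); (4,3,1); (5,7,1); (6,3,2); (6,5,1)
step 2: rule r2; match: 0->3, 1->4, 2->5; deleted nodes 4; deleted edges (3,4,1); (4,1,1); (4,3,1); added nodes (none); added edges (3,5,1); result: nodes: 1:b, 3:a, 5:c, 6:b, 7:c edges: (3,5,1); (5,7,1); (6,3,2); (6,5,1)
step 3: rule r2; match: 0->3, 1->5, 2->7; deleted nodes 5; deleted edges (3,5,1); (5,7,1); (6,5,1); added nodes (none); added edges (3,7,1); result: nodes: 1:b, 3:a, 6:b, 7:c edges: (3,7,1); (6,3,2)
final:
nodes: 1:b, 3:a, 6:b, 7:c
edges: (3,7,1); (6,3,2)


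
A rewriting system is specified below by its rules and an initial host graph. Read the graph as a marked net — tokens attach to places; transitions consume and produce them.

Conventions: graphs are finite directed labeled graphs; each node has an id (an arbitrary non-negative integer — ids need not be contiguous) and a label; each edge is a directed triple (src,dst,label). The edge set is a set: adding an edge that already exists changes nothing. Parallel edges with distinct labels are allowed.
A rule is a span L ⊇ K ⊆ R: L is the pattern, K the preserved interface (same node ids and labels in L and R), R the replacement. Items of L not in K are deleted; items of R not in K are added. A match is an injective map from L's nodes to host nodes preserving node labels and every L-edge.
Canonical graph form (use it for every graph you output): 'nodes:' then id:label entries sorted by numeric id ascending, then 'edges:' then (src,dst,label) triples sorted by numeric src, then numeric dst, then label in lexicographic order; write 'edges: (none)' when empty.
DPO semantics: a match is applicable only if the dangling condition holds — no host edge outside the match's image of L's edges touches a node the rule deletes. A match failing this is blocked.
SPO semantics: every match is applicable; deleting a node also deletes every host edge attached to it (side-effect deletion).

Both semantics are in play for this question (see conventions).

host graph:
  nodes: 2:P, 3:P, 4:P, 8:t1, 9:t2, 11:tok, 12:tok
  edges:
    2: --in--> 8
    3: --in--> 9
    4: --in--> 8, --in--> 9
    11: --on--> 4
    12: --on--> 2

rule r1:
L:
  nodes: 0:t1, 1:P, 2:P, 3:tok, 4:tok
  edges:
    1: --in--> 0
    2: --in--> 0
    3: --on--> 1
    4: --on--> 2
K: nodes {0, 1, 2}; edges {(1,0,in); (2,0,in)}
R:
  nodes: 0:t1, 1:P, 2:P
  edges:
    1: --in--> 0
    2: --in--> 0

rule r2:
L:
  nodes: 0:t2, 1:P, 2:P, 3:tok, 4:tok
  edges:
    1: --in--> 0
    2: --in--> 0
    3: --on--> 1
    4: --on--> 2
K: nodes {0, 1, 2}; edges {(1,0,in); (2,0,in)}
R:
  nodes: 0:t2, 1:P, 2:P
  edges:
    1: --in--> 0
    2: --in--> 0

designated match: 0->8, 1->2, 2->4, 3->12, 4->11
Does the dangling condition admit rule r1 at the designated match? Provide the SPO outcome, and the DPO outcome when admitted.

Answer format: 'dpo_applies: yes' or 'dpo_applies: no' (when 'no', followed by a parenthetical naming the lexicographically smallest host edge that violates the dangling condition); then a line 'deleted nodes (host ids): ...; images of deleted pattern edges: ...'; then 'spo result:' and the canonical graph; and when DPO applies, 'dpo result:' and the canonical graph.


dpo_applies: yes
deleted nodes (host ids): 11, 12; images of deleted pattern edges: (11,4,on); (12,2,on)
spo result:
nodes: 2:P, 3:P, 4:P, 8:t1, 9:t2
edges: (2,8,in); (3,9,in); (4,8,in); (4,9,in)
dpo result:
nodes: 2:P, 3:P, 4:P, 8:t1, 9:t2
edges: (2,8,in); (3,9,in); (4,8,in); (4,9,in)


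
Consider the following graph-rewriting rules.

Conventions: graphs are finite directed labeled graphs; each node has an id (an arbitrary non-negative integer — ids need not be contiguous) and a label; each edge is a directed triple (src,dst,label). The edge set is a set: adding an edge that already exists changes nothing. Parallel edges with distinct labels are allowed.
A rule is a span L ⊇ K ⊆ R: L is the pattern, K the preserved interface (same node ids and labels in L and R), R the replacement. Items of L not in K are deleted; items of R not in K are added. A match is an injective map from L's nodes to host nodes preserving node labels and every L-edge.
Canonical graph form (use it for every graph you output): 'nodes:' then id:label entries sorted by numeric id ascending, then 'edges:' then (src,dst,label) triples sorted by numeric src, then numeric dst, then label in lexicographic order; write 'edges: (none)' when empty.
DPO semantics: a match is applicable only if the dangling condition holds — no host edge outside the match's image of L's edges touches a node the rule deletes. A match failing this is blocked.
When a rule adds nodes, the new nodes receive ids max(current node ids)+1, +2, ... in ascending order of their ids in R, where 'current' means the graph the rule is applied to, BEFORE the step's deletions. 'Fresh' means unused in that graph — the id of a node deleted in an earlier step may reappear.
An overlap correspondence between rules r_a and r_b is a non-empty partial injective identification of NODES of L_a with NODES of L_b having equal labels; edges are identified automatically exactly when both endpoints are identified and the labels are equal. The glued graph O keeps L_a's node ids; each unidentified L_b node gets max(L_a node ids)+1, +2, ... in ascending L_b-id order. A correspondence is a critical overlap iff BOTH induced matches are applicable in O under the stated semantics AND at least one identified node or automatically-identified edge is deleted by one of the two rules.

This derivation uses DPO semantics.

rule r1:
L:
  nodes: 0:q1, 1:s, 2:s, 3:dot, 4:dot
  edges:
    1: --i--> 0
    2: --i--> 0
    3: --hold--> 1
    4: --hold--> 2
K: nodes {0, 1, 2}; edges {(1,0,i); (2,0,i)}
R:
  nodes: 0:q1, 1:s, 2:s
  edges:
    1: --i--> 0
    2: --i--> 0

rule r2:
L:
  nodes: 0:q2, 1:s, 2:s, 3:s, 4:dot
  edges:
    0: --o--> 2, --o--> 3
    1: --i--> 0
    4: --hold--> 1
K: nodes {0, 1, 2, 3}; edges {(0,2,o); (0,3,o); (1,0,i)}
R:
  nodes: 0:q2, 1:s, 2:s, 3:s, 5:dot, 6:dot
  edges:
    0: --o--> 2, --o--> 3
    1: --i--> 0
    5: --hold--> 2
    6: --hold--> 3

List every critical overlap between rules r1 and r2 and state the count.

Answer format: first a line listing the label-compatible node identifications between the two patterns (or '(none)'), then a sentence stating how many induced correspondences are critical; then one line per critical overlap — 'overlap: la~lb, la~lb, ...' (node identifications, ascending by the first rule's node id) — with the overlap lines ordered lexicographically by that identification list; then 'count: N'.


label-compatible node identifications between L(r1) and L(r2): 1~1, 1~2, 1~3, 2~1, 2~2, 2~3, 3~4, 4~4
6 of the induced correspondences are critical overlaps of r1 and r2.
overlap: 1~1, 2~2, 3~4
overlap: 1~1, 2~3, 3~4
overlap: 1~1, 3~4
overlap: 1~2, 2~1, 4~4
overlap: 1~3, 2~1, 4~4
overlap: 2~1, 4~4
count: 6


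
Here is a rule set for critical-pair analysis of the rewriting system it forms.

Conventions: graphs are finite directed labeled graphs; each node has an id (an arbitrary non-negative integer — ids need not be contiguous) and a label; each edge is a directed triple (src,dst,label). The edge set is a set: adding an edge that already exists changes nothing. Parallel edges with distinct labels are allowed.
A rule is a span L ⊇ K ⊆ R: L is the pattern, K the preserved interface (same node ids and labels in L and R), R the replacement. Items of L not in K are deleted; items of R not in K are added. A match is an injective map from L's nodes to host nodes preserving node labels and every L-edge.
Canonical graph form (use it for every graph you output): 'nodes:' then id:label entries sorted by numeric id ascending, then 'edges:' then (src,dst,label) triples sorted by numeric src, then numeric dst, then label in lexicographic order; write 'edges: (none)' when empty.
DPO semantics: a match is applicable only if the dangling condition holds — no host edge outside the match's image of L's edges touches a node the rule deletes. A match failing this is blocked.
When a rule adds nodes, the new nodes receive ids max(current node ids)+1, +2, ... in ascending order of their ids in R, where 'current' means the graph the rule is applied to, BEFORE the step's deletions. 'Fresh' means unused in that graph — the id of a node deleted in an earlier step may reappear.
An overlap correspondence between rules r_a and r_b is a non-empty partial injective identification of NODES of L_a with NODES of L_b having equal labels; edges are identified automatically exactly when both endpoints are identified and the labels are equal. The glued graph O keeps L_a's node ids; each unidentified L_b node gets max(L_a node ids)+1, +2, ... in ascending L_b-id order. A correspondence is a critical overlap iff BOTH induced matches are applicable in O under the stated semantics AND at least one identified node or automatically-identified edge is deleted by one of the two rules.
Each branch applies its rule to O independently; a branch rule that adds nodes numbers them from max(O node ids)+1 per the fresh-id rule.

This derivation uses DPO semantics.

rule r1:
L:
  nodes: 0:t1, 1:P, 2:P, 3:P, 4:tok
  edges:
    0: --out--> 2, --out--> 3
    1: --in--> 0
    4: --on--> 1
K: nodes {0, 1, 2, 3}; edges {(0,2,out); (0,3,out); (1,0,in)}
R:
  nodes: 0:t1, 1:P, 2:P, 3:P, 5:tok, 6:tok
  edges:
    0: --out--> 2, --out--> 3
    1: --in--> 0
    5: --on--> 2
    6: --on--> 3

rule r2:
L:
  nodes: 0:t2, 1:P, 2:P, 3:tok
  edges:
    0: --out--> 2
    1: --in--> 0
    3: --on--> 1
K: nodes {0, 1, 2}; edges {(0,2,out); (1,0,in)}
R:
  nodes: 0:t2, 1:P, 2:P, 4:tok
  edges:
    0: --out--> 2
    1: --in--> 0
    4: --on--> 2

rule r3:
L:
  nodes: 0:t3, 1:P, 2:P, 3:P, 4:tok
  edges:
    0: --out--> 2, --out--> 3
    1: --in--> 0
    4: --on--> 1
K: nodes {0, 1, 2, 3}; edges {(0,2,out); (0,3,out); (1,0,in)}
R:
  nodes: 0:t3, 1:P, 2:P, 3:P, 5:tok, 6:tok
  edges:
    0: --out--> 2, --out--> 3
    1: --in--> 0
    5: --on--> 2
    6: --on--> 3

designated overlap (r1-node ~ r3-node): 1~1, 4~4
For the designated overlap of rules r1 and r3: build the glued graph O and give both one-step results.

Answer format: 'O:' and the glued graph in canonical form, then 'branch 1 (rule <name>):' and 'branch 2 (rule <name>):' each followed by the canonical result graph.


O:
nodes: 0:t1, 1:P, 2:P, 3:P, 4:tok, 5:t3, 6:P, 7:P
edges: (0,2,out); (0,3,out); (1,0,in); (1,5,in); (4,1,on); (5,6,out); (5,7,out)
branch 1 (rule r1):
nodes: 0:t1, 1:P, 2:P, 3:P, 5:t3, 6:P, 7:P, 8:tok, 9:tok
edges: (0,2,out); (0,3,out); (1,0,in); (1,5,in); (5,6,out); (5,7,out); (8,2,on); (9,3,on)
branch 2 (rule r3):
nodes: 0:t1, 1:P, 2:P, 3:P, 5:t3, 6:P, 7:P, 8:tok, 9:tok
edges: (0,2,out); (0,3,out); (1,0,in); (1,5,in); (5,6,out); (5,7,out); (8,6,on); (9,7,on)


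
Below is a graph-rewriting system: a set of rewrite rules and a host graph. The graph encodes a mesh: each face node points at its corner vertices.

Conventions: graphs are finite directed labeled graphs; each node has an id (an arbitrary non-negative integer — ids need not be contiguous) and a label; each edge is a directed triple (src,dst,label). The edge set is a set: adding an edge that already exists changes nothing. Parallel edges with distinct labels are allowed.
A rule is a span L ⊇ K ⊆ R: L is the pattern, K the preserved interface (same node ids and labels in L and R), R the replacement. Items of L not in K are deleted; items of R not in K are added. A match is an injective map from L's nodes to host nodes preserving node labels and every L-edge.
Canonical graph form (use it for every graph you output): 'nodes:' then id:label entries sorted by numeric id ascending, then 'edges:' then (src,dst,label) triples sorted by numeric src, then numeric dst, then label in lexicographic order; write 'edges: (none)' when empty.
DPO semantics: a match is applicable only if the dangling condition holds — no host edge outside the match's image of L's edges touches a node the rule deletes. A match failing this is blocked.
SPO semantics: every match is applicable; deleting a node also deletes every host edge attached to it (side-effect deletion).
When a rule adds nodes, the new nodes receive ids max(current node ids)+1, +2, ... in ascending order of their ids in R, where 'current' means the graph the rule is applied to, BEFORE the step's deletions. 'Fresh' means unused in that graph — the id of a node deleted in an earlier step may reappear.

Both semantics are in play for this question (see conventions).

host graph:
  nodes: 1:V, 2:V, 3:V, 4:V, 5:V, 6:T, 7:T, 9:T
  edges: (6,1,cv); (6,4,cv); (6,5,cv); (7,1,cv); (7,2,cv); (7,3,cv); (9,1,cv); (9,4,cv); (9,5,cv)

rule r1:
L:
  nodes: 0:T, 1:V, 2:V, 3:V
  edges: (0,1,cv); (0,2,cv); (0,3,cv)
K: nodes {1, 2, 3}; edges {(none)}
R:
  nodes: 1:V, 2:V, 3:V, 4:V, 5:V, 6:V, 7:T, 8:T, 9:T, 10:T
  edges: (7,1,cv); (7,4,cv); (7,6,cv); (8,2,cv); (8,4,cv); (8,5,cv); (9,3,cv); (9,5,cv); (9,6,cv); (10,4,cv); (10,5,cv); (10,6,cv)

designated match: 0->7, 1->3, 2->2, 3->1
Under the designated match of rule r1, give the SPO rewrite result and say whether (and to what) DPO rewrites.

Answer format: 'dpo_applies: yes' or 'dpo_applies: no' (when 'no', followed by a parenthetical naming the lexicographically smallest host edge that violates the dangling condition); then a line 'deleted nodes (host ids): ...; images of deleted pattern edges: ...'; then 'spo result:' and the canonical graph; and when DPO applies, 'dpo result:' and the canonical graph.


dpo_applies: yes
deleted nodes (host ids): 7; images of deleted pattern edges: (7,1,cv); (7,2,cv); (7,3,cv)
spo result:
nodes: 1:V, 2:V, 3:V, 4:V, 5:V, 6:T, 9:T, 10:V, 11:V, 12:V, 13:T, 14:T, 15:T, 16:T
edges: (6,1,cv); (6,4,cv); (6,5,cv); (9,1,cv); (9,4,cv); (9,5,cv); (13,3,cv); (13,10,cv); (13,12,cv); (14,2,cv); (14,10,cv); (14,11,cv); (15,1,cv); (15,11,cv); (15,12,cv); (16,10,cv); (16,11,cv); (16,12,cv)
dpo result:
nodes: 1:V, 2:V, 3:V, 4:V, 5:V, 6:T, 9:T, 10:V, 11:V, 12:V, 13:T, 14:T, 15:T, 16:T
edges: (6,1,cv); (6,4,cv); (6,5,cv); (9,1,cv); (9,4,cv); (9,5,cv); (13,3,cv); (13,10,cv); (13,12,cv); (14,2,cv); (14,10,cv); (14,11,cv); (15,1,cv); (15,11,cv); (15,12,cv); (16,10,cv); (16,11,cv); (16,12,cv)


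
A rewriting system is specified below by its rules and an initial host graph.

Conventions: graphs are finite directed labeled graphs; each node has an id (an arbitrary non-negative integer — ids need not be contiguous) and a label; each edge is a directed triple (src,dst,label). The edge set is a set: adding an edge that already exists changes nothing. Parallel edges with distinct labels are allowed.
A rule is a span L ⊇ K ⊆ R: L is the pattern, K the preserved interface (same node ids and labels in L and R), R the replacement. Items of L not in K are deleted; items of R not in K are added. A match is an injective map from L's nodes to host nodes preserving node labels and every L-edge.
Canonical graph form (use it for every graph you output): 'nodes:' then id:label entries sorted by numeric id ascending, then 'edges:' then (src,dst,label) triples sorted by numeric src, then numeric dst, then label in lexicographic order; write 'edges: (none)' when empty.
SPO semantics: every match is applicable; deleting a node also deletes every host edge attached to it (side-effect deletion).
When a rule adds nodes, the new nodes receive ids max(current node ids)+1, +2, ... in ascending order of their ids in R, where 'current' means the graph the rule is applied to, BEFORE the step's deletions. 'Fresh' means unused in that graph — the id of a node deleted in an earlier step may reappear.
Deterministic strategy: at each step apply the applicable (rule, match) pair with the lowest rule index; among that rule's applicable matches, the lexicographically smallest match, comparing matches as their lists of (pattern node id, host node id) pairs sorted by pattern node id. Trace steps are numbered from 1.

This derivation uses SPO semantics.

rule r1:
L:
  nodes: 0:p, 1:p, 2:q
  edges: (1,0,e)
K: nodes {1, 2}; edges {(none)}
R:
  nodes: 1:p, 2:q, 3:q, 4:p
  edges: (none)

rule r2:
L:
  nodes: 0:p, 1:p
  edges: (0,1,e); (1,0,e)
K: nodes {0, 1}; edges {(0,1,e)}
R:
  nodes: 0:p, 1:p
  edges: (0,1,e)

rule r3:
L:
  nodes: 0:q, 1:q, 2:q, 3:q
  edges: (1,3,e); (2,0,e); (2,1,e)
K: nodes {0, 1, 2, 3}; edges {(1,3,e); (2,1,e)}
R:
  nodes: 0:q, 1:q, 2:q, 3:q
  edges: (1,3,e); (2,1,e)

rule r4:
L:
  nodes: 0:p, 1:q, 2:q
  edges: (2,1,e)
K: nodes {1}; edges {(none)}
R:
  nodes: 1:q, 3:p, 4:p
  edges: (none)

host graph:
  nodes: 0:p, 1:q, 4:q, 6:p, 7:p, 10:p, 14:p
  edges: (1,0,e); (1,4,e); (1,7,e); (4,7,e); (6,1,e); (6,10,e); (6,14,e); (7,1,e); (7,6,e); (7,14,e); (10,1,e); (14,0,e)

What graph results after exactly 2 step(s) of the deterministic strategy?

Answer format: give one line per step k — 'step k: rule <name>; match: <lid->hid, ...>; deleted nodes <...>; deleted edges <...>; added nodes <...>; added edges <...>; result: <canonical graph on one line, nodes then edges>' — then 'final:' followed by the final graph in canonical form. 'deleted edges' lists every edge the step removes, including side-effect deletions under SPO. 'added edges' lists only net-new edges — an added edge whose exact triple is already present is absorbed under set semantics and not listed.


step 1: rule r1; match: 0->0, 1->14, 2->1; deleted nodes 0; deleted edges (1,0,e); (14,0,e); added nodes 15, 16; added edges (none); result: nodes: 1:q, 4:q, 6:p, 7:p, 10:p, 14:p, 15:q, 16:p edges: (1,4,e); (1,7,e); (4,7,e); (6,1,e); (6,10,e); (6,14,e); (7,1,e); (7,6,e); (7,14,e); (10,1,e)
step 2: rule r1; match: 0->6, 1->7, 2->1; deleted nodes 6; deleted edges (6,1,e); (6,10,e); (6,14,e); (7,6,e); added nodes 17, 18; added edges (none); result: nodes: 1:q, 4:q, 7:p, 10:p, 14:p, 15:q, 16:p, 17:q, 18:p edges: (1,4,e); (1,7,e); (4,7,e); (7,1,e); (7,14,e); (10,1,e)
final:
nodes: 1:q, 4:q, 7:p, 10:p, 14:p, 15:q, 16:p, 17:q, 18:p
edges: (1,4,e); (1,7,e); (4,7,e); (7,1,e); (7,14,e); (10,1,e)


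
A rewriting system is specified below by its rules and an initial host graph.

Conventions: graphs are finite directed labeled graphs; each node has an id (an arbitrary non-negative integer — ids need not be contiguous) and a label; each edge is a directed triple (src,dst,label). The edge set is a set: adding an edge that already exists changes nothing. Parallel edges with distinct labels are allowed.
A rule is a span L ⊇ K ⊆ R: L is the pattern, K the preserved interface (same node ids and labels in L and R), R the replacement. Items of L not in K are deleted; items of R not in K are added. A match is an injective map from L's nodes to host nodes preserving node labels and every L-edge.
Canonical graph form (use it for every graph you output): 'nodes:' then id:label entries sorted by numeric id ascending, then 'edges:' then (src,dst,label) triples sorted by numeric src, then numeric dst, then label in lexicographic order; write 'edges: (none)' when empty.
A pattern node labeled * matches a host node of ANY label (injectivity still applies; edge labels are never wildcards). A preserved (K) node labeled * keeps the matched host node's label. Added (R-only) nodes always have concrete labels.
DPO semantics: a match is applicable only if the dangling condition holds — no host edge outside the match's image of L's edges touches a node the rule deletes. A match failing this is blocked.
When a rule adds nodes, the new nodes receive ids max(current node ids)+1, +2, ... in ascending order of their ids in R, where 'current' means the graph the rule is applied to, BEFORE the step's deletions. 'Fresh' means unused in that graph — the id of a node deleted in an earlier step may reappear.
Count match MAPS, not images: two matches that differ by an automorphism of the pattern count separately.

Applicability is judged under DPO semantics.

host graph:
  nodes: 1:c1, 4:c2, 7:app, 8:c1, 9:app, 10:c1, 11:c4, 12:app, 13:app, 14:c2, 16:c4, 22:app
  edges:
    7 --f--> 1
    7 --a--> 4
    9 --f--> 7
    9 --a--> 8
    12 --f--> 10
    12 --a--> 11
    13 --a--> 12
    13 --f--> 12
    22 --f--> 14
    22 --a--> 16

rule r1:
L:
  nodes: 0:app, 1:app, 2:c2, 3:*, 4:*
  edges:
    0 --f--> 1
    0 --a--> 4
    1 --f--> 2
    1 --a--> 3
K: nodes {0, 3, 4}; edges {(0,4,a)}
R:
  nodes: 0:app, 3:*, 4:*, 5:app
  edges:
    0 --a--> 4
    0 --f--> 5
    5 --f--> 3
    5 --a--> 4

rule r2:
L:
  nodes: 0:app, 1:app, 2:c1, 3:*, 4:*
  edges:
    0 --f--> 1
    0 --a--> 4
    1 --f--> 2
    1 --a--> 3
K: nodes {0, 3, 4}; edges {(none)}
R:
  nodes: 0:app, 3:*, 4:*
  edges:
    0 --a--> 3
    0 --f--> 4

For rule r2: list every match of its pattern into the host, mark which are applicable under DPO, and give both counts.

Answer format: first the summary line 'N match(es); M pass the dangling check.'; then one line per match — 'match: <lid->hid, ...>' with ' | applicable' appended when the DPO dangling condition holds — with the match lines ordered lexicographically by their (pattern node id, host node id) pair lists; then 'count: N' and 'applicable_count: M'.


1 match(es); 1 pass the dangling check.
match: 0->9, 1->7, 2->1, 3->4, 4->8 | applicable
count: 1
applicable_count: 1
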